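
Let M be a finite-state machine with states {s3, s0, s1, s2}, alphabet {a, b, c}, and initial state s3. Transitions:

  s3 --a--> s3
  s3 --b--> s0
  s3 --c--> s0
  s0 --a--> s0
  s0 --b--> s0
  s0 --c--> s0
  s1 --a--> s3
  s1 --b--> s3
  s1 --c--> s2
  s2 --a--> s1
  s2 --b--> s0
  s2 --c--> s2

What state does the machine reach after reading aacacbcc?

s0

s3 → s3 → s3 → s0 → s0 → s0 → s0 → s0 → s0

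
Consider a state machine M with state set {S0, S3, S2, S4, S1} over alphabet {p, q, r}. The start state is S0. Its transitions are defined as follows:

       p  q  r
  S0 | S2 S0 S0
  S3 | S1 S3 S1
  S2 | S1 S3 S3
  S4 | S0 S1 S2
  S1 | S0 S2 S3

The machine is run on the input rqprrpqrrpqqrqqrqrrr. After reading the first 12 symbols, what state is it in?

Trace: S0 -r-> S0 -q-> S0 -p-> S2 -r-> S3 -r-> S1 -p-> S0 -q-> S0 -r-> S0 -r-> S0 -p-> S2 -q-> S3 -q-> S3
After 12 symbols: S3.

S3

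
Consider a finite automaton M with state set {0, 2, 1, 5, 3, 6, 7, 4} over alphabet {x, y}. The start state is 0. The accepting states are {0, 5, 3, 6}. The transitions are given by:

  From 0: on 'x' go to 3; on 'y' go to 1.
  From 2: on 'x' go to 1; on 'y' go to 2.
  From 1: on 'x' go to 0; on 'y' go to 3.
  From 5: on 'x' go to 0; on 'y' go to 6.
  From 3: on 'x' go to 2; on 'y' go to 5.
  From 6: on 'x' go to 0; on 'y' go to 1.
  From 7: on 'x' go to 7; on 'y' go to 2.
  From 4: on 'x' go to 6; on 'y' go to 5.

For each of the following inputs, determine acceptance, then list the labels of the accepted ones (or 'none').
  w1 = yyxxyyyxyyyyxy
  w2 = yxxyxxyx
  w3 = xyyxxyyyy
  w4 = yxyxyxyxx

w1:
  start at 0
  read 'y': 0 → 1
  read 'y': 1 → 3
  read 'x': 3 → 2
  read 'x': 2 → 1
  read 'y': 1 → 3
  read 'y': 3 → 5
  read 'y': 5 → 6
  read 'x': 6 → 0
  read 'y': 0 → 1
  read 'y': 1 → 3
  read 'y': 3 → 5
  read 'y': 5 → 6
  read 'x': 6 → 0
  read 'y': 0 → 1
  end 1, rejected
w2:
  start at 0
  read 'y': 0 → 1
  read 'x': 1 → 0
  read 'x': 0 → 3
  read 'y': 3 → 5
  read 'x': 5 → 0
  read 'x': 0 → 3
  read 'y': 3 → 5
  read 'x': 5 → 0
  end 0, accepted
w3:
  start at 0
  read 'x': 0 → 3
  read 'y': 3 → 5
  read 'y': 5 → 6
  read 'x': 6 → 0
  read 'x': 0 → 3
  read 'y': 3 → 5
  read 'y': 5 → 6
  read 'y': 6 → 1
  read 'y': 1 → 3
  end 3, accepted
w4:
  start at 0
  read 'y': 0 → 1
  read 'x': 1 → 0
  read 'y': 0 → 1
  read 'x': 1 → 0
  read 'y': 0 → 1
  read 'x': 1 → 0
  read 'y': 0 → 1
  read 'x': 1 → 0
  read 'x': 0 → 3
  end 3, accepted

w2, w3, w4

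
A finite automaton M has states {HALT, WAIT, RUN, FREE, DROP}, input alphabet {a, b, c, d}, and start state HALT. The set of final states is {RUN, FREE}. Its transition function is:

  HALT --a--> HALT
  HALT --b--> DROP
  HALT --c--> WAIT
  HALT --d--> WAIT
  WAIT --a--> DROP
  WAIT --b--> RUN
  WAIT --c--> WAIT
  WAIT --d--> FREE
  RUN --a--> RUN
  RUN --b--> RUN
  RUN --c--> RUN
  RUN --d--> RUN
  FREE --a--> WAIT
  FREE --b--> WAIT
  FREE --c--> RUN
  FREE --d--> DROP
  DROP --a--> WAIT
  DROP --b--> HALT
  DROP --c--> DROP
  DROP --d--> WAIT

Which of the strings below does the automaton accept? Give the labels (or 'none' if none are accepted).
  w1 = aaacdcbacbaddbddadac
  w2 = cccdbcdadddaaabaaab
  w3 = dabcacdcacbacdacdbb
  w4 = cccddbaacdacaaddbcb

w1, w3, w4

w1: HALT → HALT → HALT → HALT → WAIT → FREE → RUN → RUN → RUN → RUN → RUN → RUN → RUN → RUN → RUN → RUN → RUN → RUN → RUN → RUN → RUN  → end RUN, accepted
w2: HALT → WAIT → WAIT → WAIT → FREE → WAIT → WAIT → FREE → WAIT → FREE → DROP → WAIT → DROP → WAIT → DROP → HALT → HALT → HALT → HALT → DROP  → end DROP, rejected
w3: HALT → WAIT → DROP → HALT → WAIT → DROP → DROP → WAIT → WAIT → DROP → DROP → HALT → HALT → WAIT → FREE → WAIT → WAIT → FREE → WAIT → RUN  → end RUN, accepted
w4: HALT → WAIT → WAIT → WAIT → FREE → DROP → HALT → HALT → HALT → WAIT → FREE → WAIT → WAIT → DROP → WAIT → FREE → DROP → HALT → WAIT → RUN  → end RUN, accepted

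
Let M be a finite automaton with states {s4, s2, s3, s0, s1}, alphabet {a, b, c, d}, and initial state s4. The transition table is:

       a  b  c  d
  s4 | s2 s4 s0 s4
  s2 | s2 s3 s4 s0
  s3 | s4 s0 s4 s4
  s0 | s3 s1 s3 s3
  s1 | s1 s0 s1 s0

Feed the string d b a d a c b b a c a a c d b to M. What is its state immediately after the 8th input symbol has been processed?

s4

Trace: s4 -d-> s4 -b-> s4 -a-> s2 -d-> s0 -a-> s3 -c-> s4 -b-> s4 -b-> s4
After 8 symbols: s4.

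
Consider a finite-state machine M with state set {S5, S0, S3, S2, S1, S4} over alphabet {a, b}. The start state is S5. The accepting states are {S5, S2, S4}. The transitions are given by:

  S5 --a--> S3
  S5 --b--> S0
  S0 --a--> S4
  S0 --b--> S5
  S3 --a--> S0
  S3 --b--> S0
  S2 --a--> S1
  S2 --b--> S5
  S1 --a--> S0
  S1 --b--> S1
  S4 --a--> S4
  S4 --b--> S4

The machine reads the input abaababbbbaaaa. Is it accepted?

Yes

S5 → S3 → S0 → S4 → S4 → S4 → S4 → S4 → S4 → S4 → S4 → S4 → S4 → S4 → S4
End state S4 is accepting.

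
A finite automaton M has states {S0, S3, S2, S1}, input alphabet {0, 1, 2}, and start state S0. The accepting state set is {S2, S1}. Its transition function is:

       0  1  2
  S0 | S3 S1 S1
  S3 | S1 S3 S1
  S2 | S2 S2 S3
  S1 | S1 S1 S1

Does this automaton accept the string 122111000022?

Trace: S0 -1-> S1 -2-> S1 -2-> S1 -1-> S1 -1-> S1 -1-> S1 -0-> S1 -0-> S1 -0-> S1 -0-> S1 -2-> S1 -2-> S1
End state S1 is accepting.

Yes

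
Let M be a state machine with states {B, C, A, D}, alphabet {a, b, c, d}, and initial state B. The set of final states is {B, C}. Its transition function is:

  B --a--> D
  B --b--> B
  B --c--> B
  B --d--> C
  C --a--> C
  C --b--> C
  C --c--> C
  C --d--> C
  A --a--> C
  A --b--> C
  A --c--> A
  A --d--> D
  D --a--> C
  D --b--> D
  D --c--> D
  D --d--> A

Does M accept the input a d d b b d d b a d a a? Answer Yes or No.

start at B
read 'a': B → D
read 'd': D → A
read 'd': A → D
read 'b': D → D
read 'b': D → D
read 'd': D → A
read 'd': A → D
read 'b': D → D
read 'a': D → C
read 'd': C → C
read 'a': C → C
read 'a': C → C
End state C is accepting.

Yes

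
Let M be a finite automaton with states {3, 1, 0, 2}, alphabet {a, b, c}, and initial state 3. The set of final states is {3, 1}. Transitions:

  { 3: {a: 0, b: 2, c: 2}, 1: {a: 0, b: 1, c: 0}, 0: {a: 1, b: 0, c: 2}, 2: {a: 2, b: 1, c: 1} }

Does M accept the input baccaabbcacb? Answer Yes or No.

start at 3
read 'b': 3 → 2
read 'a': 2 → 2
read 'c': 2 → 1
read 'c': 1 → 0
read 'a': 0 → 1
read 'a': 1 → 0
read 'b': 0 → 0
read 'b': 0 → 0
read 'c': 0 → 2
read 'a': 2 → 2
read 'c': 2 → 1
read 'b': 1 → 1
End state 1 is accepting.

Yes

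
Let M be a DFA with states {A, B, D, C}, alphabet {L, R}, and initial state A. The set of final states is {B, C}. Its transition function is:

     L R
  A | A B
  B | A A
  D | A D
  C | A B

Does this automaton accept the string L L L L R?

start at A
read 'L': A → A
read 'L': A → A
read 'L': A → A
read 'L': A → A
read 'R': A → B
End state B is accepting.

Yes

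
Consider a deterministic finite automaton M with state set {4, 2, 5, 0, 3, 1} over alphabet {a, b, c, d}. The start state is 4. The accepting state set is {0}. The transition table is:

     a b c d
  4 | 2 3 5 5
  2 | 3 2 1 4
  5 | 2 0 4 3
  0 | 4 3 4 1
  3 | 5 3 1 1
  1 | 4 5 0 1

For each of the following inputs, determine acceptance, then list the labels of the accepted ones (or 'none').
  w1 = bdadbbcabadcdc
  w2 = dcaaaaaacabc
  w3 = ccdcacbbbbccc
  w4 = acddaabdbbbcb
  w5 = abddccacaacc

w1: Trace: 4 -b-> 3 -d-> 1 -a-> 4 -d-> 5 -b-> 0 -b-> 3 -c-> 1 -a-> 4 -b-> 3 -a-> 5 -d-> 3 -c-> 1 -d-> 1 -c-> 0  → end 0, accepted
w2: Trace: 4 -d-> 5 -c-> 4 -a-> 2 -a-> 3 -a-> 5 -a-> 2 -a-> 3 -a-> 5 -c-> 4 -a-> 2 -b-> 2 -c-> 1  → end 1, rejected
w3: Trace: 4 -c-> 5 -c-> 4 -d-> 5 -c-> 4 -a-> 2 -c-> 1 -b-> 5 -b-> 0 -b-> 3 -b-> 3 -c-> 1 -c-> 0 -c-> 4  → end 4, rejected
w4: Trace: 4 -a-> 2 -c-> 1 -d-> 1 -d-> 1 -a-> 4 -a-> 2 -b-> 2 -d-> 4 -b-> 3 -b-> 3 -b-> 3 -c-> 1 -b-> 5  → end 5, rejected
w5: Trace: 4 -a-> 2 -b-> 2 -d-> 4 -d-> 5 -c-> 4 -c-> 5 -a-> 2 -c-> 1 -a-> 4 -a-> 2 -c-> 1 -c-> 0  → end 0, accepted

w1, w5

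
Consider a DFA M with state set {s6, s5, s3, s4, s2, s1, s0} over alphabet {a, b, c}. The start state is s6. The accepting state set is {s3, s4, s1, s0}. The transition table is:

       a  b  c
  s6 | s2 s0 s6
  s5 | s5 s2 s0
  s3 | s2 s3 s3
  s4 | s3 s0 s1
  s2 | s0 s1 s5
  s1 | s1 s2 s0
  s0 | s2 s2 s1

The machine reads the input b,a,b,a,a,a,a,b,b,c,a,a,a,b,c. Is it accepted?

Yes

Trace: s6 -b-> s0 -a-> s2 -b-> s1 -a-> s1 -a-> s1 -a-> s1 -a-> s1 -b-> s2 -b-> s1 -c-> s0 -a-> s2 -a-> s0 -a-> s2 -b-> s1 -c-> s0
End state s0 is accepting.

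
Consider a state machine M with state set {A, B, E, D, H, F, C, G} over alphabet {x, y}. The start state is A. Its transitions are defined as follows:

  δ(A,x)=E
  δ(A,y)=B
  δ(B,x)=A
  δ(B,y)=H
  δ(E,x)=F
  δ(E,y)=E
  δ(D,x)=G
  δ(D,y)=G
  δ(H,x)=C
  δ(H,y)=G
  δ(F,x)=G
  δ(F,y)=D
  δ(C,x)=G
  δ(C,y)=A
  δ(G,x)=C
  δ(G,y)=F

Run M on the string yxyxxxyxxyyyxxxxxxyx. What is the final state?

G

Trace: A -y-> B -x-> A -y-> B -x-> A -x-> E -x-> F -y-> D -x-> G -x-> C -y-> A -y-> B -y-> H -x-> C -x-> G -x-> C -x-> G -x-> C -x-> G -y-> F -x-> G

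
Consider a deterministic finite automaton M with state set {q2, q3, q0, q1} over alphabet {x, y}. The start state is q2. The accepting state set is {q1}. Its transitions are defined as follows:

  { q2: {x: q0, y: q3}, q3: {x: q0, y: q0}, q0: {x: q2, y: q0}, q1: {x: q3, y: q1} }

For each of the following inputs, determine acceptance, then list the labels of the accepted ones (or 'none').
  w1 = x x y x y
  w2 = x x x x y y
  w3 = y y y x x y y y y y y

none

w1: Trace: q2 -x-> q0 -x-> q2 -y-> q3 -x-> q0 -y-> q0  → end q0, rejected
w2: Trace: q2 -x-> q0 -x-> q2 -x-> q0 -x-> q2 -y-> q3 -y-> q0  → end q0, rejected
w3: Trace: q2 -y-> q3 -y-> q0 -y-> q0 -x-> q2 -x-> q0 -y-> q0 -y-> q0 -y-> q0 -y-> q0 -y-> q0 -y-> q0  → end q0, rejected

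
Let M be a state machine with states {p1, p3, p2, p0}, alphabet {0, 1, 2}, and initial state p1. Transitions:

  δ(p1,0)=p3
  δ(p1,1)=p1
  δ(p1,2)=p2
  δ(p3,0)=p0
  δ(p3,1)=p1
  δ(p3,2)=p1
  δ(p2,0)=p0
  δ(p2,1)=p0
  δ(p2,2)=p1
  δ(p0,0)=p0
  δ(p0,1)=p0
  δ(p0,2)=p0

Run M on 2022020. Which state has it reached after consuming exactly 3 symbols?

start at p1
read '2': p1 → p2
read '0': p2 → p0
read '2': p0 → p0
After 3 symbols: p0.

p0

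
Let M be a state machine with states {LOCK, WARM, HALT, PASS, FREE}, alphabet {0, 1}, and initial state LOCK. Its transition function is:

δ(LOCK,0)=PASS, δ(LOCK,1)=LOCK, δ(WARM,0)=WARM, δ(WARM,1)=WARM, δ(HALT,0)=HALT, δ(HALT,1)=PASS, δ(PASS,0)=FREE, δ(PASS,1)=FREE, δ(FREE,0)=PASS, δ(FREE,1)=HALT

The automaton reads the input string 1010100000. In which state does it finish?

PASS

Trace: LOCK -1-> LOCK -0-> PASS -1-> FREE -0-> PASS -1-> FREE -0-> PASS -0-> FREE -0-> PASS -0-> FREE -0-> PASS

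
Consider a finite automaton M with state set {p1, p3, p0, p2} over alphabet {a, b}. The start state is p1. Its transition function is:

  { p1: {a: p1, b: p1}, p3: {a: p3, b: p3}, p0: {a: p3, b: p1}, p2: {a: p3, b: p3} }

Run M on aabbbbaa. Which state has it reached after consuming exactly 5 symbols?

p1 → p1 → p1 → p1 → p1 → p1
After 5 symbols: p1.

p1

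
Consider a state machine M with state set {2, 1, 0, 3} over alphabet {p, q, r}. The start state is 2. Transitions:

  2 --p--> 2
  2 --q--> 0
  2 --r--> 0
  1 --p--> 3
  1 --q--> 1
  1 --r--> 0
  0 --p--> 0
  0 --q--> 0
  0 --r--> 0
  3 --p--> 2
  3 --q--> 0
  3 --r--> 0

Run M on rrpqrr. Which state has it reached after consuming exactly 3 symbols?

0

Trace: 2 -r-> 0 -r-> 0 -p-> 0
After 3 symbols: 0.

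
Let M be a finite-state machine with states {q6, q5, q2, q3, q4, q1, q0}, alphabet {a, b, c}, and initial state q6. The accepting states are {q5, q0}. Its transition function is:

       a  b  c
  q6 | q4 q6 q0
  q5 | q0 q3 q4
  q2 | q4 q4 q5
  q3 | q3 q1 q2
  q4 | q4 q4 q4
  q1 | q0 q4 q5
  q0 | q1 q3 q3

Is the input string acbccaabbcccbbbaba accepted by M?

No

q6 → q4 → q4 → q4 → q4 → q4 → q4 → q4 → q4 → q4 → q4 → q4 → q4 → q4 → q4 → q4 → q4 → q4 → q4
End state q4 is not accepting.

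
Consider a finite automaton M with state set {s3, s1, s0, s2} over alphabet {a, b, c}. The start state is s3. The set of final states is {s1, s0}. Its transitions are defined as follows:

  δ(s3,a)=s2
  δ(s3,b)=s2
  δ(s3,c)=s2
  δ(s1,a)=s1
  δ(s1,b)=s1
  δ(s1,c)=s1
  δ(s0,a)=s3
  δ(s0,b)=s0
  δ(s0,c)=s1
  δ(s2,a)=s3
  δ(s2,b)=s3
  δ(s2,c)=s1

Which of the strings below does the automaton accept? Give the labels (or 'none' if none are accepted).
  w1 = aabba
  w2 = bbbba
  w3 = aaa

w1: Trace: s3 -a-> s2 -a-> s3 -b-> s2 -b-> s3 -a-> s2  → end s2, rejected
w2: Trace: s3 -b-> s2 -b-> s3 -b-> s2 -b-> s3 -a-> s2  → end s2, rejected
w3: Trace: s3 -a-> s2 -a-> s3 -a-> s2  → end s2, rejected

none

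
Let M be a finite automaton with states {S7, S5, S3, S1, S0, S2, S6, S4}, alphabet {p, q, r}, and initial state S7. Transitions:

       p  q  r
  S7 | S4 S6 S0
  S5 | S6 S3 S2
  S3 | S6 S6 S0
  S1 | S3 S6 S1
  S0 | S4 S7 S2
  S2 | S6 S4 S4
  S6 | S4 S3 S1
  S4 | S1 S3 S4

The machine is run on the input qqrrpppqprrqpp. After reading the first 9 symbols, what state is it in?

S4

S7 → S6 → S3 → S0 → S2 → S6 → S4 → S1 → S6 → S4
After 9 symbols: S4.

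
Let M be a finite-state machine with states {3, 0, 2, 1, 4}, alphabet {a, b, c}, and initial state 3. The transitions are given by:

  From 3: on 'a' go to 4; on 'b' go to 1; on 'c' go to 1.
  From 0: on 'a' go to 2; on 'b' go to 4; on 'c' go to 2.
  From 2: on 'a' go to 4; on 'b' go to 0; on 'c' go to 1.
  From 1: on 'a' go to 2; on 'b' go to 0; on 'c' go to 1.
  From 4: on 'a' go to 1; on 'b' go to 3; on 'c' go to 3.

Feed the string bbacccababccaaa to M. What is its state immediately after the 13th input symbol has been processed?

start at 3
read 'b': 3 → 1
read 'b': 1 → 0
read 'a': 0 → 2
read 'c': 2 → 1
read 'c': 1 → 1
read 'c': 1 → 1
read 'a': 1 → 2
read 'b': 2 → 0
read 'a': 0 → 2
read 'b': 2 → 0
read 'c': 0 → 2
read 'c': 2 → 1
read 'a': 1 → 2
After 13 symbols: 2.

2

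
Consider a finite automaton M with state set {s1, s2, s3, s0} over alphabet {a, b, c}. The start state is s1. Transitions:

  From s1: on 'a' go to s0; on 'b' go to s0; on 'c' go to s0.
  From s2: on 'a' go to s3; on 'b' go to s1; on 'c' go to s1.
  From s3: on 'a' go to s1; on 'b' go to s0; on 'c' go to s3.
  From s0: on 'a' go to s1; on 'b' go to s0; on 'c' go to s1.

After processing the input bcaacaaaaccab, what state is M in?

start at s1
read 'b': s1 → s0
read 'c': s0 → s1
read 'a': s1 → s0
read 'a': s0 → s1
read 'c': s1 → s0
read 'a': s0 → s1
read 'a': s1 → s0
read 'a': s0 → s1
read 'a': s1 → s0
read 'c': s0 → s1
read 'c': s1 → s0
read 'a': s0 → s1
read 'b': s1 → s0

s0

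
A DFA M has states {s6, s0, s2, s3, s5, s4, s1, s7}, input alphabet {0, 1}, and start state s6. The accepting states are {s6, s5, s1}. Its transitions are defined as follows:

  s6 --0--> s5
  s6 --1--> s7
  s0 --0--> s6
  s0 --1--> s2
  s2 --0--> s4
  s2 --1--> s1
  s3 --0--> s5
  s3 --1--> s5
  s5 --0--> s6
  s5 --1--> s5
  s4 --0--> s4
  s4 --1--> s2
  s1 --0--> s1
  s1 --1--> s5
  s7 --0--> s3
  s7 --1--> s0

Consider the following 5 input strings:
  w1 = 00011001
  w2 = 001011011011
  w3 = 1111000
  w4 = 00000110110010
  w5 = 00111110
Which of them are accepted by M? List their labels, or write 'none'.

w1, w3, w4, w5

w1: s6 → s5 → s6 → s5 → s5 → s5 → s6 → s5 → s5  → end s5, accepted
w2: s6 → s5 → s6 → s7 → s3 → s5 → s5 → s6 → s7 → s0 → s6 → s7 → s0  → end s0, rejected
w3: s6 → s7 → s0 → s2 → s1 → s1 → s1 → s1  → end s1, accepted
w4: s6 → s5 → s6 → s5 → s6 → s5 → s5 → s5 → s6 → s7 → s0 → s6 → s5 → s5 → s6  → end s6, accepted
w5: s6 → s5 → s6 → s7 → s0 → s2 → s1 → s5 → s6  → end s6, accepted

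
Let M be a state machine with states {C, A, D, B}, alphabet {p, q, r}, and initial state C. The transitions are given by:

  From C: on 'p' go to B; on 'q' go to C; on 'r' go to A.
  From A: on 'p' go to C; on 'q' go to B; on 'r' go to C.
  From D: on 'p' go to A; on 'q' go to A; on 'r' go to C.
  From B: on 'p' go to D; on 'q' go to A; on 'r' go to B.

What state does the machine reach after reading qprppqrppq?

B

Trace: C -q-> C -p-> B -r-> B -p-> D -p-> A -q-> B -r-> B -p-> D -p-> A -q-> B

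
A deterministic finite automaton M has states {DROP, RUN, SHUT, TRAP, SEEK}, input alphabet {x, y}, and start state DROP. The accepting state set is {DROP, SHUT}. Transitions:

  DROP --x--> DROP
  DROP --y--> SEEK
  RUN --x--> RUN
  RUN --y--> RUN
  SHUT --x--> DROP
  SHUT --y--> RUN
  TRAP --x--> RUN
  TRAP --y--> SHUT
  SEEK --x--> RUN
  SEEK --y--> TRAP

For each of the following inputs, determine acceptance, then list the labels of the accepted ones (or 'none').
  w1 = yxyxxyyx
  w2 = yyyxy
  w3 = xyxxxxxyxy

none

w1:
  start at DROP
  read 'y': DROP → SEEK
  read 'x': SEEK → RUN
  read 'y': RUN → RUN
  read 'x': RUN → RUN
  read 'x': RUN → RUN
  read 'y': RUN → RUN
  read 'y': RUN → RUN
  read 'x': RUN → RUN
  end RUN, rejected
w2:
  start at DROP
  read 'y': DROP → SEEK
  read 'y': SEEK → TRAP
  read 'y': TRAP → SHUT
  read 'x': SHUT → DROP
  read 'y': DROP → SEEK
  end SEEK, rejected
w3:
  start at DROP
  read 'x': DROP → DROP
  read 'y': DROP → SEEK
  read 'x': SEEK → RUN
  read 'x': RUN → RUN
  read 'x': RUN → RUN
  read 'x': RUN → RUN
  read 'x': RUN → RUN
  read 'y': RUN → RUN
  read 'x': RUN → RUN
  read 'y': RUN → RUN
  end RUN, rejected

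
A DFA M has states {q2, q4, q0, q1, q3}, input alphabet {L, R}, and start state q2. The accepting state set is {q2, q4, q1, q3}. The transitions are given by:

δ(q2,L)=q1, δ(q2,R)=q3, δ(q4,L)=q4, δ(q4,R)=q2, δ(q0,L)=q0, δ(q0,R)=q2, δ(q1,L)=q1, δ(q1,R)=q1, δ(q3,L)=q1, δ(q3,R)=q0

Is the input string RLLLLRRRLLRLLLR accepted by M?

Trace: q2 -R-> q3 -L-> q1 -L-> q1 -L-> q1 -L-> q1 -R-> q1 -R-> q1 -R-> q1 -L-> q1 -L-> q1 -R-> q1 -L-> q1 -L-> q1 -L-> q1 -R-> q1
End state q1 is accepting.

Yes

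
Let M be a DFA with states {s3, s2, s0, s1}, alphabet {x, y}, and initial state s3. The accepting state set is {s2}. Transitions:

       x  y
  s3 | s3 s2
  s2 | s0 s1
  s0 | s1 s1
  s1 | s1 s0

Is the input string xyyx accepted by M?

s3 → s3 → s2 → s1 → s1
End state s1 is not accepting.

No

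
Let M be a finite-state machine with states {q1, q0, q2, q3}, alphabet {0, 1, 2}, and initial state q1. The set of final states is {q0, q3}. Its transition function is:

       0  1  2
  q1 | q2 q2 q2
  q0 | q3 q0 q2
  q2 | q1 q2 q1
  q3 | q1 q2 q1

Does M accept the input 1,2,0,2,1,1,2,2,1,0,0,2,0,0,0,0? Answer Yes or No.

Trace: q1 -1-> q2 -2-> q1 -0-> q2 -2-> q1 -1-> q2 -1-> q2 -2-> q1 -2-> q2 -1-> q2 -0-> q1 -0-> q2 -2-> q1 -0-> q2 -0-> q1 -0-> q2 -0-> q1
End state q1 is not accepting.

No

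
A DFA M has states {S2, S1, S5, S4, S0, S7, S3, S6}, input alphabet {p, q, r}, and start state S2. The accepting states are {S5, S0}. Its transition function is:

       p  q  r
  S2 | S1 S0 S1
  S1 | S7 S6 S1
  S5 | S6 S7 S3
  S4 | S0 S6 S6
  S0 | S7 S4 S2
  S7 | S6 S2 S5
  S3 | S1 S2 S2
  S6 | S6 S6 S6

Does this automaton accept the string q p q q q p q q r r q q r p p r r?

Trace: S2 -q-> S0 -p-> S7 -q-> S2 -q-> S0 -q-> S4 -p-> S0 -q-> S4 -q-> S6 -r-> S6 -r-> S6 -q-> S6 -q-> S6 -r-> S6 -p-> S6 -p-> S6 -r-> S6 -r-> S6
End state S6 is not accepting.

No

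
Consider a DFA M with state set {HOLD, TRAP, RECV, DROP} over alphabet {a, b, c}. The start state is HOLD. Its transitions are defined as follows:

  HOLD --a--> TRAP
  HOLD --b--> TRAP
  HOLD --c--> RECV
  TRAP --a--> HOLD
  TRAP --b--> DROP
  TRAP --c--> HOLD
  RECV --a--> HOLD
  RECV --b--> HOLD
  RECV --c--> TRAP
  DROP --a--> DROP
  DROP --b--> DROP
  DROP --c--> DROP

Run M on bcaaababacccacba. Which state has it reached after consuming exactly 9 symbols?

DROP

HOLD → TRAP → HOLD → TRAP → HOLD → TRAP → DROP → DROP → DROP → DROP
After 9 symbols: DROP.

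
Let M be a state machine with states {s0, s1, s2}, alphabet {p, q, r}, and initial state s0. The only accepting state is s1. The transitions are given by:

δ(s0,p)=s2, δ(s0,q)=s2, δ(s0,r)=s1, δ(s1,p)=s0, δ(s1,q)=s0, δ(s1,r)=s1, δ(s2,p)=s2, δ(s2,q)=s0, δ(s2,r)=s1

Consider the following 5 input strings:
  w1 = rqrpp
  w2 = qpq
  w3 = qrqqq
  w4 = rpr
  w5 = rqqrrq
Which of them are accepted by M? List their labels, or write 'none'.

w1: s0 → s1 → s0 → s1 → s0 → s2  → end s2, rejected
w2: s0 → s2 → s2 → s0  → end s0, rejected
w3: s0 → s2 → s1 → s0 → s2 → s0  → end s0, rejected
w4: s0 → s1 → s0 → s1  → end s1, accepted
w5: s0 → s1 → s0 → s2 → s1 → s1 → s0  → end s0, rejected

w4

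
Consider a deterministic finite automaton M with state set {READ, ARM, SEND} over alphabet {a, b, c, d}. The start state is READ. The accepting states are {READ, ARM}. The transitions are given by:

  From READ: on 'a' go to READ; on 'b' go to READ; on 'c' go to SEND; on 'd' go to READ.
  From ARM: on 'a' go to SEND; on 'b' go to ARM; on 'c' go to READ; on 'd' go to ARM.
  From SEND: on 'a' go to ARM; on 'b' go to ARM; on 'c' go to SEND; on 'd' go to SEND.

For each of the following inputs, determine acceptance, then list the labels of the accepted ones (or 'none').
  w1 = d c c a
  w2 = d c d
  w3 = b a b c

w1: READ → READ → SEND → SEND → ARM  → end ARM, accepted
w2: READ → READ → SEND → SEND  → end SEND, rejected
w3: READ → READ → READ → READ → SEND  → end SEND, rejected

w1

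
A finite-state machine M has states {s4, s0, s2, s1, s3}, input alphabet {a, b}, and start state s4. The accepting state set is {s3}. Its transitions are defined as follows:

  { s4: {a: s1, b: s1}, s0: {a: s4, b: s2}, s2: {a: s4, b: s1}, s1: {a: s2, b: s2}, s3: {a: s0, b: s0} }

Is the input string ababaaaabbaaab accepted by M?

No

start at s4
read 'a': s4 → s1
read 'b': s1 → s2
read 'a': s2 → s4
read 'b': s4 → s1
read 'a': s1 → s2
read 'a': s2 → s4
read 'a': s4 → s1
read 'a': s1 → s2
read 'b': s2 → s1
read 'b': s1 → s2
read 'a': s2 → s4
read 'a': s4 → s1
read 'a': s1 → s2
read 'b': s2 → s1
End state s1 is not accepting.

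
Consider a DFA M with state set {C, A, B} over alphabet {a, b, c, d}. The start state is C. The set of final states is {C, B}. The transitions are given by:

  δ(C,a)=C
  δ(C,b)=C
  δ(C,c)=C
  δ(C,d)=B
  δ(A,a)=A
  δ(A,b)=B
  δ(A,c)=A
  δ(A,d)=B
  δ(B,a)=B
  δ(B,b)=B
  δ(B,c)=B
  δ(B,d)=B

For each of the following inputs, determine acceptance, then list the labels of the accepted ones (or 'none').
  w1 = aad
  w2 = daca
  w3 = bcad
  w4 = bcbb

w1: Trace: C -a-> C -a-> C -d-> B  → end B, accepted
w2: Trace: C -d-> B -a-> B -c-> B -a-> B  → end B, accepted
w3: Trace: C -b-> C -c-> C -a-> C -d-> B  → end B, accepted
w4: Trace: C -b-> C -c-> C -b-> C -b-> C  → end C, accepted

w1, w2, w3, w4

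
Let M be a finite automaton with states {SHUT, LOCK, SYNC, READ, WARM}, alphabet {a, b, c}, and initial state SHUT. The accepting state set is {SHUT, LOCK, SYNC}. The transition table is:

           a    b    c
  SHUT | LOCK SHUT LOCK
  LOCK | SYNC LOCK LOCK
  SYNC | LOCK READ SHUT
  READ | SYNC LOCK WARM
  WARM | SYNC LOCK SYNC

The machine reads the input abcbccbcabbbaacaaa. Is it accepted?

SHUT → LOCK → LOCK → LOCK → LOCK → LOCK → LOCK → LOCK → LOCK → SYNC → READ → LOCK → LOCK → SYNC → LOCK → LOCK → SYNC → LOCK → SYNC
End state SYNC is accepting.

Yes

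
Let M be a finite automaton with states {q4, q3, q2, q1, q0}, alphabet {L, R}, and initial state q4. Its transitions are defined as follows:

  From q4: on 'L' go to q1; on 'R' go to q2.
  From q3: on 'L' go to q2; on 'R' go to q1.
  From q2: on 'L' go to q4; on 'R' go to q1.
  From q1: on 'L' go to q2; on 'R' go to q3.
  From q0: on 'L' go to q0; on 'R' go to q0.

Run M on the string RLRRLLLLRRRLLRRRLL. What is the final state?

q4

start at q4
read 'R': q4 → q2
read 'L': q2 → q4
read 'R': q4 → q2
read 'R': q2 → q1
read 'L': q1 → q2
read 'L': q2 → q4
read 'L': q4 → q1
read 'L': q1 → q2
read 'R': q2 → q1
read 'R': q1 → q3
read 'R': q3 → q1
read 'L': q1 → q2
read 'L': q2 → q4
read 'R': q4 → q2
read 'R': q2 → q1
read 'R': q1 → q3
read 'L': q3 → q2
read 'L': q2 → q4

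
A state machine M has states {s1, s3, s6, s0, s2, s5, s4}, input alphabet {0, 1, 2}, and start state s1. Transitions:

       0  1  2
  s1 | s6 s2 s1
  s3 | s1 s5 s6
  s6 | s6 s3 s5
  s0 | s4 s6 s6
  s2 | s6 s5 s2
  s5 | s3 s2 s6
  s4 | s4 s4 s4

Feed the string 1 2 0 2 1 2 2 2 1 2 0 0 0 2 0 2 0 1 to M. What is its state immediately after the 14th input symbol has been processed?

Trace: s1 -1-> s2 -2-> s2 -0-> s6 -2-> s5 -1-> s2 -2-> s2 -2-> s2 -2-> s2 -1-> s5 -2-> s6 -0-> s6 -0-> s6 -0-> s6 -2-> s5
After 14 symbols: s5.

s5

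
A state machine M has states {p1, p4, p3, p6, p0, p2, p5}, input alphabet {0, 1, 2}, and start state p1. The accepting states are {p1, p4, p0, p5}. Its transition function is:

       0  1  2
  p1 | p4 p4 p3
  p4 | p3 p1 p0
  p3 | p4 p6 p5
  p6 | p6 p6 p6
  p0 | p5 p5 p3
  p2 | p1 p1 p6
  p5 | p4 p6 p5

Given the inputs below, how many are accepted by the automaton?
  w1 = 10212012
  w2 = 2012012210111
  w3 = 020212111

0

w1: Trace: p1 -1-> p4 -0-> p3 -2-> p5 -1-> p6 -2-> p6 -0-> p6 -1-> p6 -2-> p6  → end p6, rejected
w2: Trace: p1 -2-> p3 -0-> p4 -1-> p1 -2-> p3 -0-> p4 -1-> p1 -2-> p3 -2-> p5 -1-> p6 -0-> p6 -1-> p6 -1-> p6 -1-> p6  → end p6, rejected
w3: Trace: p1 -0-> p4 -2-> p0 -0-> p5 -2-> p5 -1-> p6 -2-> p6 -1-> p6 -1-> p6 -1-> p6  → end p6, rejected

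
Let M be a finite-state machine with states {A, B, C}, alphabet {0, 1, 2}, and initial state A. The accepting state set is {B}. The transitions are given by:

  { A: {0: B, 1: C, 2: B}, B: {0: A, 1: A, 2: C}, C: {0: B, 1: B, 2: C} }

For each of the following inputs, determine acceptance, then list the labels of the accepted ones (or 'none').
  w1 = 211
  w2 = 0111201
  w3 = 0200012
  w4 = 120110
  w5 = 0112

w3, w4

w1:
  start at A
  read '2': A → B
  read '1': B → A
  read '1': A → C
  end C, rejected
w2:
  start at A
  read '0': A → B
  read '1': B → A
  read '1': A → C
  read '1': C → B
  read '2': B → C
  read '0': C → B
  read '1': B → A
  end A, rejected
w3:
  start at A
  read '0': A → B
  read '2': B → C
  read '0': C → B
  read '0': B → A
  read '0': A → B
  read '1': B → A
  read '2': A → B
  end B, accepted
w4:
  start at A
  read '1': A → C
  read '2': C → C
  read '0': C → B
  read '1': B → A
  read '1': A → C
  read '0': C → B
  end B, accepted
w5:
  start at A
  read '0': A → B
  read '1': B → A
  read '1': A → C
  read '2': C → C
  end C, rejected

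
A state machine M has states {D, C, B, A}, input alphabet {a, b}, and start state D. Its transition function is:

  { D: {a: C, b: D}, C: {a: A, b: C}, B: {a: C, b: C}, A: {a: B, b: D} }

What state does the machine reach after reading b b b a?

start at D
read 'b': D → D
read 'b': D → D
read 'b': D → D
read 'a': D → C

C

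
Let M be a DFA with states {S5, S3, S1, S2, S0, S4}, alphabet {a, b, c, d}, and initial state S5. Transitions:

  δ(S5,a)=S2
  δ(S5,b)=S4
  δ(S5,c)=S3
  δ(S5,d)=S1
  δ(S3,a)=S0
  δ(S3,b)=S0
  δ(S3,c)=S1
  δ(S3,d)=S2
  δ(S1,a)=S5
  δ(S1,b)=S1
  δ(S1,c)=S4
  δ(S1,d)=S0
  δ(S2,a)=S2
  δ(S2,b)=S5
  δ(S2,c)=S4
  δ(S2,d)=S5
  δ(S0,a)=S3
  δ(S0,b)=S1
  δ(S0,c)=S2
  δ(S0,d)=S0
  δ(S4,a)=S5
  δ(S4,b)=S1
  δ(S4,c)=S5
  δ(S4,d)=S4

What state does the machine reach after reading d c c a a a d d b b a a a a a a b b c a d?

start at S5
read 'd': S5 → S1
read 'c': S1 → S4
read 'c': S4 → S5
read 'a': S5 → S2
read 'a': S2 → S2
read 'a': S2 → S2
read 'd': S2 → S5
read 'd': S5 → S1
read 'b': S1 → S1
read 'b': S1 → S1
read 'a': S1 → S5
read 'a': S5 → S2
read 'a': S2 → S2
read 'a': S2 → S2
read 'a': S2 → S2
read 'a': S2 → S2
read 'b': S2 → S5
read 'b': S5 → S4
read 'c': S4 → S5
read 'a': S5 → S2
read 'd': S2 → S5

S5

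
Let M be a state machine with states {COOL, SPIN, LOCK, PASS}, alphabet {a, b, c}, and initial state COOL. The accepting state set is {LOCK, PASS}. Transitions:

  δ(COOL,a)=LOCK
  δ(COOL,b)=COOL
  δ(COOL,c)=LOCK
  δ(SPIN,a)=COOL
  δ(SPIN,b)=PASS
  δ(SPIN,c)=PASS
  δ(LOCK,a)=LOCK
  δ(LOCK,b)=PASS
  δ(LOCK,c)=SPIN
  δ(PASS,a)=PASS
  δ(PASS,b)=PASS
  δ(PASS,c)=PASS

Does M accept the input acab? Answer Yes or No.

Trace: COOL -a-> LOCK -c-> SPIN -a-> COOL -b-> COOL
End state COOL is not accepting.

No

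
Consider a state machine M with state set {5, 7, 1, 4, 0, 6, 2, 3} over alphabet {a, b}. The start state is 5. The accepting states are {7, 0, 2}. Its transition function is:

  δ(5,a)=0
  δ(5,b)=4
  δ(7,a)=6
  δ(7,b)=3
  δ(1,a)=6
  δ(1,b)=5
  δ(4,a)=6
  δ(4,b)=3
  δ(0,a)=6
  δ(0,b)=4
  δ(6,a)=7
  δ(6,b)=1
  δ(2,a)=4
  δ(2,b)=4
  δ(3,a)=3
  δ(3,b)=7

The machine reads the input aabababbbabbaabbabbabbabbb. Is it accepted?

5 → 0 → 6 → 1 → 6 → 1 → 6 → 1 → 5 → 4 → 6 → 1 → 5 → 0 → 6 → 1 → 5 → 0 → 4 → 3 → 3 → 7 → 3 → 3 → 7 → 3 → 7
End state 7 is accepting.

Yes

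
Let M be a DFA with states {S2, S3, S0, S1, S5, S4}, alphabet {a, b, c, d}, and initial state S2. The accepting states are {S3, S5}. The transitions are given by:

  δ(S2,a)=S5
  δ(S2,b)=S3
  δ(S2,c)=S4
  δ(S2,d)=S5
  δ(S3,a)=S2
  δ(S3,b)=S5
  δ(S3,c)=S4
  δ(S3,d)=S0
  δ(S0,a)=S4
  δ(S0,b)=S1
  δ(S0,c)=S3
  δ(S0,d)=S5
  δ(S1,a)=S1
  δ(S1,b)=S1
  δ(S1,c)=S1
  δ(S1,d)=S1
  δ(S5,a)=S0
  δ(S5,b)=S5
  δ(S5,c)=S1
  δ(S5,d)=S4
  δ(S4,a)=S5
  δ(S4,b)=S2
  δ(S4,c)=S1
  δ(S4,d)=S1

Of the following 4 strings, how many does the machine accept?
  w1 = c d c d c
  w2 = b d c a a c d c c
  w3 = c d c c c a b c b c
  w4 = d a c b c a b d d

0

w1: S2 → S4 → S1 → S1 → S1 → S1  → end S1, rejected
w2: S2 → S3 → S0 → S3 → S2 → S5 → S1 → S1 → S1 → S1  → end S1, rejected
w3: S2 → S4 → S1 → S1 → S1 → S1 → S1 → S1 → S1 → S1 → S1  → end S1, rejected
w4: S2 → S5 → S0 → S3 → S5 → S1 → S1 → S1 → S1 → S1  → end S1, rejected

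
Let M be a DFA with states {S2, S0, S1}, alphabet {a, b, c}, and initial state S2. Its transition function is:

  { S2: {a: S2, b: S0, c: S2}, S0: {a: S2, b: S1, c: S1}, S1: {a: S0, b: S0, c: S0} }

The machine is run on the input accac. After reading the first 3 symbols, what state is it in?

S2

S2 → S2 → S2 → S2
After 3 symbols: S2.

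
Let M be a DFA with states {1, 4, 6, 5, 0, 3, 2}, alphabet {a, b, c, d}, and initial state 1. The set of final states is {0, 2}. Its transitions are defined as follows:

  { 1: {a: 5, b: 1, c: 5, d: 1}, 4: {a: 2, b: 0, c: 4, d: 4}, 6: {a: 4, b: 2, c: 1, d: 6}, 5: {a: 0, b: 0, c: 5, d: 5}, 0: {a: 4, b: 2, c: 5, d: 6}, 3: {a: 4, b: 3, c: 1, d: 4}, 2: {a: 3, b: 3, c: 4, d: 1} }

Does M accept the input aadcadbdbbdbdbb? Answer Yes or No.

Trace: 1 -a-> 5 -a-> 0 -d-> 6 -c-> 1 -a-> 5 -d-> 5 -b-> 0 -d-> 6 -b-> 2 -b-> 3 -d-> 4 -b-> 0 -d-> 6 -b-> 2 -b-> 3
End state 3 is not accepting.

No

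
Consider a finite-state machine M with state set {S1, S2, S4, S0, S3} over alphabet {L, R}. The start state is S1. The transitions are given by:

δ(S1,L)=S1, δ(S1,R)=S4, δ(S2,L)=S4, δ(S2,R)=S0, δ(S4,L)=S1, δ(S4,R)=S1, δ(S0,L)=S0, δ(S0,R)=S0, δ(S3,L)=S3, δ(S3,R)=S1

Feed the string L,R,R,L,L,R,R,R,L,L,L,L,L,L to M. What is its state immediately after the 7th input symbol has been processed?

S1 → S1 → S4 → S1 → S1 → S1 → S4 → S1
After 7 symbols: S1.

S1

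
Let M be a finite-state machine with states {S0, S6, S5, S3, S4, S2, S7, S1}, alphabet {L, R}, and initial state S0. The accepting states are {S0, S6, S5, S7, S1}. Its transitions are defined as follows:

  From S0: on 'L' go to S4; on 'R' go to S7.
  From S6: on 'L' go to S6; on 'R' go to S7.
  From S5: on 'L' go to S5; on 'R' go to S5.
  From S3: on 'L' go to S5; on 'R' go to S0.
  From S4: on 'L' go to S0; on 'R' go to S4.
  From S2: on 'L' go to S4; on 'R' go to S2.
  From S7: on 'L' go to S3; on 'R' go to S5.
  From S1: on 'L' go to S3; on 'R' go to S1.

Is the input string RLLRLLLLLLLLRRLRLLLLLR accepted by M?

Trace: S0 -R-> S7 -L-> S3 -L-> S5 -R-> S5 -L-> S5 -L-> S5 -L-> S5 -L-> S5 -L-> S5 -L-> S5 -L-> S5 -L-> S5 -R-> S5 -R-> S5 -L-> S5 -R-> S5 -L-> S5 -L-> S5 -L-> S5 -L-> S5 -L-> S5 -R-> S5
End state S5 is accepting.

Yes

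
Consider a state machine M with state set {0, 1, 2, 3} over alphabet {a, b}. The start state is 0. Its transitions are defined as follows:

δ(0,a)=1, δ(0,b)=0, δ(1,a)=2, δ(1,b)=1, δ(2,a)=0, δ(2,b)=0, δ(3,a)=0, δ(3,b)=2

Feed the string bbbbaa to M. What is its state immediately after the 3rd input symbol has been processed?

0

0 → 0 → 0 → 0
After 3 symbols: 0.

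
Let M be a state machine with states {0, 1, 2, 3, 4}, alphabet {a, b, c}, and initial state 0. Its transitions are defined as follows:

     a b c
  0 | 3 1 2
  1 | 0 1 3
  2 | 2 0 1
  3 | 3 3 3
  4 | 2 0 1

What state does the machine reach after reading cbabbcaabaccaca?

3

start at 0
read 'c': 0 → 2
read 'b': 2 → 0
read 'a': 0 → 3
read 'b': 3 → 3
read 'b': 3 → 3
read 'c': 3 → 3
read 'a': 3 → 3
read 'a': 3 → 3
read 'b': 3 → 3
read 'a': 3 → 3
read 'c': 3 → 3
read 'c': 3 → 3
read 'a': 3 → 3
read 'c': 3 → 3
read 'a': 3 → 3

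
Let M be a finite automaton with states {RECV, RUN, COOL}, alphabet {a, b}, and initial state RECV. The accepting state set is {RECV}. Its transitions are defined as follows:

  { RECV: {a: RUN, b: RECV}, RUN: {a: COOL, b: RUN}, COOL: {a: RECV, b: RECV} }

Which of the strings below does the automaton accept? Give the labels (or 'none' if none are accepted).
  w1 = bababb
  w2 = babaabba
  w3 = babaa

w1, w3

w1: Trace: RECV -b-> RECV -a-> RUN -b-> RUN -a-> COOL -b-> RECV -b-> RECV  → end RECV, accepted
w2: Trace: RECV -b-> RECV -a-> RUN -b-> RUN -a-> COOL -a-> RECV -b-> RECV -b-> RECV -a-> RUN  → end RUN, rejected
w3: Trace: RECV -b-> RECV -a-> RUN -b-> RUN -a-> COOL -a-> RECV  → end RECV, accepted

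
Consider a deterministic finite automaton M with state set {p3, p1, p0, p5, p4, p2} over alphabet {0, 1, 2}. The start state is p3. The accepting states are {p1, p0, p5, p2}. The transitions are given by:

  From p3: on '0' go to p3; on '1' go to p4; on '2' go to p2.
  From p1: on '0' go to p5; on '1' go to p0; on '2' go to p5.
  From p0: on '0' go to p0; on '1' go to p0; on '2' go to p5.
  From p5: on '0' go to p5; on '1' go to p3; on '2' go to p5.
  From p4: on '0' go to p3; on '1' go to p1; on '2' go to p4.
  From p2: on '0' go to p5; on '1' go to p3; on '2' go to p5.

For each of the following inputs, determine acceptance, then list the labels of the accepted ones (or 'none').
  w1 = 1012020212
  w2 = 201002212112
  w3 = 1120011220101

w1: p3 → p4 → p3 → p4 → p4 → p3 → p2 → p5 → p5 → p3 → p2  → end p2, accepted
w2: p3 → p2 → p5 → p3 → p3 → p3 → p2 → p5 → p3 → p2 → p3 → p4 → p4  → end p4, rejected
w3: p3 → p4 → p1 → p5 → p5 → p5 → p3 → p4 → p4 → p4 → p3 → p4 → p3 → p4  → end p4, rejected

w1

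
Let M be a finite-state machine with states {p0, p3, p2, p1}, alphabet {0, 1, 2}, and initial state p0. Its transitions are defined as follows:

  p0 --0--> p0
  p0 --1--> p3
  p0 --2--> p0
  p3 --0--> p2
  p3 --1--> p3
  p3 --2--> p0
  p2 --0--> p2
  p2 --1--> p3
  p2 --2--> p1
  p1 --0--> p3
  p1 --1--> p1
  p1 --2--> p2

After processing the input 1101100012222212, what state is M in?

Trace: p0 -1-> p3 -1-> p3 -0-> p2 -1-> p3 -1-> p3 -0-> p2 -0-> p2 -0-> p2 -1-> p3 -2-> p0 -2-> p0 -2-> p0 -2-> p0 -2-> p0 -1-> p3 -2-> p0

p0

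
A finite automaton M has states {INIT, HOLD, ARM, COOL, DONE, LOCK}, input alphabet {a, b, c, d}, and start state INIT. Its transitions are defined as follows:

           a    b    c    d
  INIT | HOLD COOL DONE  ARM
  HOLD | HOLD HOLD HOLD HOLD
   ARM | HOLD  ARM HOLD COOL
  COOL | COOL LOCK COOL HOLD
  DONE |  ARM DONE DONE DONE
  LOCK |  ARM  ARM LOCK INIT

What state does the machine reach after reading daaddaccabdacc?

HOLD

Trace: INIT -d-> ARM -a-> HOLD -a-> HOLD -d-> HOLD -d-> HOLD -a-> HOLD -c-> HOLD -c-> HOLD -a-> HOLD -b-> HOLD -d-> HOLD -a-> HOLD -c-> HOLD -c-> HOLD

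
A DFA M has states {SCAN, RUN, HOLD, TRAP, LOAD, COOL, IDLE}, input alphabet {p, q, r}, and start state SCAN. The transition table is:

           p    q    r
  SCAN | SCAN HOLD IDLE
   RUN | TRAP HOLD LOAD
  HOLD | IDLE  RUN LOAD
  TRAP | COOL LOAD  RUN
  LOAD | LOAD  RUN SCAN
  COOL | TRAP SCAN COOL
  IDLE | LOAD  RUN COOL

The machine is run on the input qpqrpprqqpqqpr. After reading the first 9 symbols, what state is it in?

SCAN → HOLD → IDLE → RUN → LOAD → LOAD → LOAD → SCAN → HOLD → RUN
After 9 symbols: RUN.

RUN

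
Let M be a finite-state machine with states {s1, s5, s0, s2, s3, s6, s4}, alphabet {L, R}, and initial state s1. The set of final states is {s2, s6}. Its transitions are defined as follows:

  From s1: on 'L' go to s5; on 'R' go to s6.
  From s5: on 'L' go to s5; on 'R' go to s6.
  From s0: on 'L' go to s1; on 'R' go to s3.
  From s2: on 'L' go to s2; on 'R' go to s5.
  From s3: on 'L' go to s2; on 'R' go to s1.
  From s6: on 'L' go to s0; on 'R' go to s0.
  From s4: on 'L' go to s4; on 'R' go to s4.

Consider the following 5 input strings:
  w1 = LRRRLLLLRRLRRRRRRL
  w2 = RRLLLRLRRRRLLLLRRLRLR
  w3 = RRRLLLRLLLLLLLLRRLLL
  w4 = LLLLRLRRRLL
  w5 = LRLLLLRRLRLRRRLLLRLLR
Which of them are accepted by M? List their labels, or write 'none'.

w1:
  start at s1
  read 'L': s1 → s5
  read 'R': s5 → s6
  read 'R': s6 → s0
  read 'R': s0 → s3
  read 'L': s3 → s2
  read 'L': s2 → s2
  read 'L': s2 → s2
  read 'L': s2 → s2
  read 'R': s2 → s5
  read 'R': s5 → s6
  read 'L': s6 → s0
  read 'R': s0 → s3
  read 'R': s3 → s1
  read 'R': s1 → s6
  read 'R': s6 → s0
  read 'R': s0 → s3
  read 'R': s3 → s1
  read 'L': s1 → s5
  end s5, rejected
w2:
  start at s1
  read 'R': s1 → s6
  read 'R': s6 → s0
  read 'L': s0 → s1
  read 'L': s1 → s5
  read 'L': s5 → s5
  read 'R': s5 → s6
  read 'L': s6 → s0
  read 'R': s0 → s3
  read 'R': s3 → s1
  read 'R': s1 → s6
  read 'R': s6 → s0
  read 'L': s0 → s1
  read 'L': s1 → s5
  read 'L': s5 → s5
  read 'L': s5 → s5
  read 'R': s5 → s6
  read 'R': s6 → s0
  read 'L': s0 → s1
  read 'R': s1 → s6
  read 'L': s6 → s0
  read 'R': s0 → s3
  end s3, rejected
w3:
  start at s1
  read 'R': s1 → s6
  read 'R': s6 → s0
  read 'R': s0 → s3
  read 'L': s3 → s2
  read 'L': s2 → s2
  read 'L': s2 → s2
  read 'R': s2 → s5
  read 'L': s5 → s5
  read 'L': s5 → s5
  read 'L': s5 → s5
  read 'L': s5 → s5
  read 'L': s5 → s5
  read 'L': s5 → s5
  read 'L': s5 → s5
  read 'L': s5 → s5
  read 'R': s5 → s6
  read 'R': s6 → s0
  read 'L': s0 → s1
  read 'L': s1 → s5
  read 'L': s5 → s5
  end s5, rejected
w4:
  start at s1
  read 'L': s1 → s5
  read 'L': s5 → s5
  read 'L': s5 → s5
  read 'L': s5 → s5
  read 'R': s5 → s6
  read 'L': s6 → s0
  read 'R': s0 → s3
  read 'R': s3 → s1
  read 'R': s1 → s6
  read 'L': s6 → s0
  read 'L': s0 → s1
  end s1, rejected
w5:
  start at s1
  read 'L': s1 → s5
  read 'R': s5 → s6
  read 'L': s6 → s0
  read 'L': s0 → s1
  read 'L': s1 → s5
  read 'L': s5 → s5
  read 'R': s5 → s6
  read 'R': s6 → s0
  read 'L': s0 → s1
  read 'R': s1 → s6
  read 'L': s6 → s0
  read 'R': s0 → s3
  read 'R': s3 → s1
  read 'R': s1 → s6
  read 'L': s6 → s0
  read 'L': s0 → s1
  read 'L': s1 → s5
  read 'R': s5 → s6
  read 'L': s6 → s0
  read 'L': s0 → s1
  read 'R': s1 → s6
  end s6, accepted

w5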